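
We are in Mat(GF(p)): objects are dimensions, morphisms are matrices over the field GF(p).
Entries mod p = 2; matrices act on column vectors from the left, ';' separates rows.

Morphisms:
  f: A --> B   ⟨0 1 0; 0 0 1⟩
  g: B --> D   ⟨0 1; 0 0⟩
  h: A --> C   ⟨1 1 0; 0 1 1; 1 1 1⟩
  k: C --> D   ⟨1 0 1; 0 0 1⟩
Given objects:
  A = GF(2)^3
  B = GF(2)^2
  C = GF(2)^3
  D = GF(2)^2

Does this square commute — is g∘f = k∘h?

Answer: DOES NOT COMMUTE

Derivation:
Along f;g (path 1):
  e0=⟨1,0,0⟩ f-->⟨0,0⟩ g-->⟨0,0⟩
  e1=⟨0,1,0⟩ f-->⟨1,0⟩ g-->⟨0,0⟩
  e2=⟨0,0,1⟩ f-->⟨0,1⟩ g-->⟨1,0⟩
  ⟦path⟧₁ = ⟨0 0 1; 0 0 0⟩
Along h;k (path 2):
  e0=⟨1,0,0⟩ h-->⟨1,0,1⟩ k-->⟨0,1⟩
  e1=⟨0,1,0⟩ h-->⟨1,1,1⟩ k-->⟨0,1⟩
  e2=⟨0,0,1⟩ h-->⟨0,1,1⟩ k-->⟨1,1⟩
  ⟦path⟧₂ = ⟨0 0 1; 1 1 1⟩
Equal? NO — does not commute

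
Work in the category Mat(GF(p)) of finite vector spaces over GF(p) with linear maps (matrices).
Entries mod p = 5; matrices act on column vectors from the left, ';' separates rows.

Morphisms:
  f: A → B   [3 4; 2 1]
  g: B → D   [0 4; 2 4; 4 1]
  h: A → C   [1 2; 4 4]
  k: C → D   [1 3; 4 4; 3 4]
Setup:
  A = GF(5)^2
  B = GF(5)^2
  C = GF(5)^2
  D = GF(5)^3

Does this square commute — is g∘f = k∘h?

Answer: DOES NOT COMMUTE

Derivation:
1) trace f;g:
  e0=[1,0] f→[3,2] g→[3,4,4]
  e1=[0,1] f→[4,1] g→[4,2,2]
  composite₁ = [3 4; 4 2; 4 2]
2) trace h;k:
  e0=[1,0] h→[1,4] k→[3,0,4]
  e1=[0,1] h→[2,4] k→[4,4,2]
  composite₂ = [3 4; 0 4; 4 2]
Equal? NO — does not commute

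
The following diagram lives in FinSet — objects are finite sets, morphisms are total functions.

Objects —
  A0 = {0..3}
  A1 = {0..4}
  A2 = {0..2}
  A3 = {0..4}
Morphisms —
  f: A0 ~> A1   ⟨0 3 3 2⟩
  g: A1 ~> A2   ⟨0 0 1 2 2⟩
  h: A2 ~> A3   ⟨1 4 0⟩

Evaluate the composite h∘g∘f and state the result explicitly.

Answer: ⟨1 0 0 4⟩

Work:
  0 f~>0 g~>0 h~>1
  1 f~>3 g~>2 h~>0
  2 f~>3 g~>2 h~>0
  3 f~>2 g~>1 h~>4
composite: ⟨1 0 0 4⟩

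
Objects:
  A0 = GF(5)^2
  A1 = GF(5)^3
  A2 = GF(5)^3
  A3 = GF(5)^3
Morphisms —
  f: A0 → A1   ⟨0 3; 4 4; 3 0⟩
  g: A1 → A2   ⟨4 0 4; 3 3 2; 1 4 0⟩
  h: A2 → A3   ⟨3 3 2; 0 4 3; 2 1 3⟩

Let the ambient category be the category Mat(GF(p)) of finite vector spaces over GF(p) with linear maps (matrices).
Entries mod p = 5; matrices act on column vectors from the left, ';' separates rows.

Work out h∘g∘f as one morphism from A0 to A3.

Answer: ⟨2 2; 0 1; 0 2⟩

Work:
  e0=[1,0] f→[0,4,3] g→[2,3,1] h→[2,0,0]
  e1=[0,1] f→[3,4,0] g→[2,1,4] h→[2,1,2]
⟦path⟧: ⟨2 2; 0 1; 0 2⟩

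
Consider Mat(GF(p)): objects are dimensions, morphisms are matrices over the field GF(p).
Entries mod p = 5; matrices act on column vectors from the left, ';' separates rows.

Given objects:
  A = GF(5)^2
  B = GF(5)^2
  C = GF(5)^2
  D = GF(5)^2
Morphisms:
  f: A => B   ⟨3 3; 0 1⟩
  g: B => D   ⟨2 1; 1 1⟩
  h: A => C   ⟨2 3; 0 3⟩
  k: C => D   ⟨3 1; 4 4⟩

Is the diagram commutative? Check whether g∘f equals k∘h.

Answer: COMMUTES

Trace:
Along f;g (path 1):
  e0=[1,0] f=>[3,0] g=>[1,3]
  e1=[0,1] f=>[3,1] g=>[2,4]
  composite₁ = ⟨1 2; 3 4⟩
Along h;k (path 2):
  e0=[1,0] h=>[2,0] k=>[1,3]
  e1=[0,1] h=>[3,3] k=>[2,4]
  composite₂ = ⟨1 2; 3 4⟩
Equal? equal; square commutes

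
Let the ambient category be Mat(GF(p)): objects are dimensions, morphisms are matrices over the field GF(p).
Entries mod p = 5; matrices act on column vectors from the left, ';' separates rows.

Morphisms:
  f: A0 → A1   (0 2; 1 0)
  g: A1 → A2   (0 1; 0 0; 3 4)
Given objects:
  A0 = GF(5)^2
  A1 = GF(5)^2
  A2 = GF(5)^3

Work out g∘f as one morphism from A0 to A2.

Answer: (1 0; 0 0; 4 1)

Derivation:
  e0=⟨1,0⟩ f→⟨0,1⟩ g→⟨1,0,4⟩
  e1=⟨0,1⟩ f→⟨2,0⟩ g→⟨0,0,1⟩
⟦path⟧: (1 0; 0 0; 4 1)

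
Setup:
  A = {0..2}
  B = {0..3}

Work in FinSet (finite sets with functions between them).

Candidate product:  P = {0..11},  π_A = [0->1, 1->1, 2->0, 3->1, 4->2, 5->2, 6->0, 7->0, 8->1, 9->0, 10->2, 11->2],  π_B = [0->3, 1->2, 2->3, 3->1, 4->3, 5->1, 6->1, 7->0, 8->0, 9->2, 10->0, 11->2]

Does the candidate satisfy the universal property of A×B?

|A|·|B| = 3·4 = 12;  |P| = 12
Check the pairing map k ↦ (π_A(k), π_B(k)):
  0 -> (1,3)
  1 -> (1,2)
  2 -> (0,3)
  3 -> (1,1)
  4 -> (2,3)
  5 -> (2,1)
  6 -> (0,1)
  7 -> (0,0)
  8 -> (1,0)
  9 -> (0,2)
  10 -> (2,0)
  11 -> (2,2)
distinct pairs in image: 12 / 12 needed
  → bijection onto A×B; projections well-typed.

Answer: VALID PRODUCT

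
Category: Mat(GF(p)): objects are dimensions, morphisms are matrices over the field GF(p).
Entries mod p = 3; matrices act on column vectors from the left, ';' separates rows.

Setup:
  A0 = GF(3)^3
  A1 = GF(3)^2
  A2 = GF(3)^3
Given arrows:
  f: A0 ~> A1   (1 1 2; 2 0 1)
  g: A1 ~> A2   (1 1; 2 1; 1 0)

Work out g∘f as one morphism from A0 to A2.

  e0=[1,0,0] f~>[1,2] g~>[0,1,1]
  e1=[0,1,0] f~>[1,0] g~>[1,2,1]
  e2=[0,0,1] f~>[2,1] g~>[0,2,2]
composite: (0 1 0; 1 2 2; 1 1 2)

Answer: (0 1 0; 1 2 2; 1 1 2)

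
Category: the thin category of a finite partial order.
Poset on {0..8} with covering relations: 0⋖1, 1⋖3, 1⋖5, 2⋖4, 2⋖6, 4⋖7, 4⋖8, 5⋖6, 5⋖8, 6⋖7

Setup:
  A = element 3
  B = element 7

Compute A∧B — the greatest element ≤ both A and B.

Lower bounds of A=3 and B=7: {0,1}
  0 ≤ 1
  1 ≤ 1
glb = 1

Answer: A∧B = 1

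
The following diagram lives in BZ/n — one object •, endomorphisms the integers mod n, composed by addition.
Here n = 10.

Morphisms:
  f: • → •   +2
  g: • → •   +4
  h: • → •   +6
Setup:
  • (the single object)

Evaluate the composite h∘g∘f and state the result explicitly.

  0 +2≡2 +4≡6 +6≡2  (mod 10)
result: +2

Answer: +2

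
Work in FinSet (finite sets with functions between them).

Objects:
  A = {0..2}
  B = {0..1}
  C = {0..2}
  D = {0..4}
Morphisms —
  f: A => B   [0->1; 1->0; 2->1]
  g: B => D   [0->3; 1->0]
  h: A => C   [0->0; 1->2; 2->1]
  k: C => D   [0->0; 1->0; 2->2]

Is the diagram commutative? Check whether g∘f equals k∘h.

Along f;g (path 1):
  0 f=>1 g=>0
  1 f=>0 g=>3
  2 f=>1 g=>0
  result₁ = [0->0; 1->3; 2->0]
Along h;k (path 2):
  0 h=>0 k=>0
  1 h=>2 k=>2
  2 h=>1 k=>0
  result₂ = [0->0; 1->2; 2->0]
Equal? differ; not commutative

Answer: DOES NOT COMMUTE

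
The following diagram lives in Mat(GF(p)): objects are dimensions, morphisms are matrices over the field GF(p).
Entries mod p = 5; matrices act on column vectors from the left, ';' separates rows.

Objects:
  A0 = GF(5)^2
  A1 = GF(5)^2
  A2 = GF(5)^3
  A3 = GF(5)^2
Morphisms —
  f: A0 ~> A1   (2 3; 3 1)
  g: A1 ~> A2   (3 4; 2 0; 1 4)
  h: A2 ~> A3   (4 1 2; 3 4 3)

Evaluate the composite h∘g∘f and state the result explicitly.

  e0=⟨1,0⟩ f~>⟨2,3⟩ g~>⟨3,4,4⟩ h~>⟨4,2⟩
  e1=⟨0,1⟩ f~>⟨3,1⟩ g~>⟨3,1,2⟩ h~>⟨2,4⟩
composite: (4 2; 2 4)

Answer: (4 2; 2 4)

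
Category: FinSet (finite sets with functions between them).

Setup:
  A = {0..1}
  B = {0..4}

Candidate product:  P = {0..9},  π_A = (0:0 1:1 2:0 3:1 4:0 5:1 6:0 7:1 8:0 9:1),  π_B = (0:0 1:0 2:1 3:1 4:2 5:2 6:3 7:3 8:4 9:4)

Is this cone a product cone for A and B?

|A|·|B| = 2·5 = 10;  |P| = 10
Check the pairing map k ↦ (π_A(k), π_B(k)):
  0 : (0,0)
  1 : (1,0)
  2 : (0,1)
  3 : (1,1)
  4 : (0,2)
  5 : (1,2)
  6 : (0,3)
  7 : (1,3)
  8 : (0,4)
  9 : (1,4)
distinct pairs in image: 10 / 10 needed
  → bijection onto A×B; projections well-typed.

Answer: VALID PRODUCT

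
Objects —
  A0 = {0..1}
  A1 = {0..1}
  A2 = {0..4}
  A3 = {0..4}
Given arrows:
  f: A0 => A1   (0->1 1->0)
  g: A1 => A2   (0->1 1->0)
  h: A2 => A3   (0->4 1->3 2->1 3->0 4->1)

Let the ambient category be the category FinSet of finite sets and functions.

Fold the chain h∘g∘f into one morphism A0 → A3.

Answer: (0->4 1->3)

Work:
  0 f=>1 g=>0 h=>4
  1 f=>0 g=>1 h=>3
composite: (0->4 1->3)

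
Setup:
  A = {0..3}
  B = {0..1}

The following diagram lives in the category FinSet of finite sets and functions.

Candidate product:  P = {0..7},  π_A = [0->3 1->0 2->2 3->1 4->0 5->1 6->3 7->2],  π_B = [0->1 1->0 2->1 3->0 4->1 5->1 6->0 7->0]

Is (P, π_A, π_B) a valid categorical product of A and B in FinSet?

Answer: VALID PRODUCT

Derivation:
|A|·|B| = 4·2 = 8;  |P| = 8
Check the pairing map k ↦ (π_A(k), π_B(k)):
  0 -> (3,1)
  1 -> (0,0)
  2 -> (2,1)
  3 -> (1,0)
  4 -> (0,1)
  5 -> (1,1)
  6 -> (3,0)
  7 -> (2,0)
distinct pairs in image: 8 / 8 needed
  → bijection onto A×B; projections well-typed.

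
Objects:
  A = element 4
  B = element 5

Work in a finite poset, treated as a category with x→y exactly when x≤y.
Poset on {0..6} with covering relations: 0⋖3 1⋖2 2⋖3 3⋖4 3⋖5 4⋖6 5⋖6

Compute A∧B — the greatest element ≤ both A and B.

Lower bounds of A=4 and B=5: {0,1,2,3}
  0 ⊑ 3
  1 ⊑ 3
  2 ⊑ 3
  3 ⊑ 3
glb = 3

Answer: A∧B = 3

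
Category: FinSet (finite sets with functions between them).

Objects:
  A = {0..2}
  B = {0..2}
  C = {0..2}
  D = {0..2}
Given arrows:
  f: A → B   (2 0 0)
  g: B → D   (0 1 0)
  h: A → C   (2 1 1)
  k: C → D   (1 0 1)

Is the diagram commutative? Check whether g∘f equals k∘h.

Answer: DOES NOT COMMUTE

Derivation:
Along f;g (path 1):
  0 f→2 g→0
  1 f→0 g→0
  2 f→0 g→0
  result₁ = (0 0 0)
Along h;k (path 2):
  0 h→2 k→1
  1 h→1 k→0
  2 h→1 k→0
  result₂ = (1 0 0)
Equal? NO — does not commute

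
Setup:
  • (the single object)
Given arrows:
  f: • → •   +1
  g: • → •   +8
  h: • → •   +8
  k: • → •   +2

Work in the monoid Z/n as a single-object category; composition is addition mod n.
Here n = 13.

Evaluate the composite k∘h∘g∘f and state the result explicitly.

  0 +1≡1 +8≡9 +8≡4 +2≡6  (mod 13)
⟦path⟧: +6

Answer: +6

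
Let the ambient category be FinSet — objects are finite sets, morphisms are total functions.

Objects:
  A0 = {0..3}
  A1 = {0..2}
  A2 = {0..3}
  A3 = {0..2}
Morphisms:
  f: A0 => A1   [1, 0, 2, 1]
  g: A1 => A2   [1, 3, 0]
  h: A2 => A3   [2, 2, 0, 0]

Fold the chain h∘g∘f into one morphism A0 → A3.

Answer: [0, 2, 2, 0]

Work:
  0 f=>1 g=>3 h=>0
  1 f=>0 g=>1 h=>2
  2 f=>2 g=>0 h=>2
  3 f=>1 g=>3 h=>0
composite: [0, 2, 2, 0]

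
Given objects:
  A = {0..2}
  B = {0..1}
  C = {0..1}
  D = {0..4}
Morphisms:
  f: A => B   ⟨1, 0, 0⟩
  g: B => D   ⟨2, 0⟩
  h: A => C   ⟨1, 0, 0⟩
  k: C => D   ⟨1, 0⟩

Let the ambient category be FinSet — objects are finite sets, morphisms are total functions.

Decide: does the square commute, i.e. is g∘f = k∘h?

Path 1 = f;g:
  0 f=>1 g=>0
  1 f=>0 g=>2
  2 f=>0 g=>2
  composite₁ = ⟨0, 2, 2⟩
Path 2 = h;k:
  0 h=>1 k=>0
  1 h=>0 k=>1
  2 h=>0 k=>1
  composite₂ = ⟨0, 1, 1⟩
Equal? differ; not commutative

Answer: DOES NOT COMMUTE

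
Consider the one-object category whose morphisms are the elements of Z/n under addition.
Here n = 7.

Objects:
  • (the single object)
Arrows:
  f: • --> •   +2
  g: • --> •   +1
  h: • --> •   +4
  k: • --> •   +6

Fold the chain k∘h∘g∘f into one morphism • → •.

Answer: +6

Work:
  0 +2≡2 +1≡3 +4≡0 +6≡6  (mod 7)
composite: +6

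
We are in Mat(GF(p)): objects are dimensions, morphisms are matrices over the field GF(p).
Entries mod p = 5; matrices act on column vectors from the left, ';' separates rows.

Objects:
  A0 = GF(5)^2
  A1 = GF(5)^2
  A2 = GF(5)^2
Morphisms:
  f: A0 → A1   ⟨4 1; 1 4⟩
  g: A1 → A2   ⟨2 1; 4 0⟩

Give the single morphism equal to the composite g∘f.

  e0=(1,0) f→(4,1) g→(4,1)
  e1=(0,1) f→(1,4) g→(1,4)
result: ⟨4 1; 1 4⟩

Answer: ⟨4 1; 1 4⟩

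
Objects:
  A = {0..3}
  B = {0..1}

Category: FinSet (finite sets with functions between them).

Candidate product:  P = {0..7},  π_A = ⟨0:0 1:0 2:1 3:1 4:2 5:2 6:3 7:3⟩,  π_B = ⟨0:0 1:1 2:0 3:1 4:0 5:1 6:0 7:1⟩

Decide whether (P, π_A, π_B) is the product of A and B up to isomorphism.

|A|·|B| = 4·2 = 8;  |P| = 8
Check the pairing map k ↦ (π_A(k), π_B(k)):
  0 : (0,0)
  1 : (0,1)
  2 : (1,0)
  3 : (1,1)
  4 : (2,0)
  5 : (2,1)
  6 : (3,0)
  7 : (3,1)
distinct pairs in image: 8 / 8 needed
  → bijection onto A×B; projections well-typed.

Answer: VALID PRODUCT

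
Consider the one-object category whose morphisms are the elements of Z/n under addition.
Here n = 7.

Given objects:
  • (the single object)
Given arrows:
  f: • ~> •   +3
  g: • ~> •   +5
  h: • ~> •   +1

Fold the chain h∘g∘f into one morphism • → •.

Answer: +2

Derivation:
  0 +3≡3 +5≡1 +1≡2  (mod 7)
result: +2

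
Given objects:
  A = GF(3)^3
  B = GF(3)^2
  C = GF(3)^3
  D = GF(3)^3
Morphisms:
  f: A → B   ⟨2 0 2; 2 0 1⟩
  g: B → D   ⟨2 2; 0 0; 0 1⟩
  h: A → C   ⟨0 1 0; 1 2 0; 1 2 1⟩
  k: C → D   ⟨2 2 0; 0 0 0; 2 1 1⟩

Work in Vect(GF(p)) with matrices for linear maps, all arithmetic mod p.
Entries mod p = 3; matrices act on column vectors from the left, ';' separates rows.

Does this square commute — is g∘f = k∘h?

Answer: COMMUTES

Trace:
Along f;g (path 1):
  e0=(1,0,0) f→(2,2) g→(2,0,2)
  e1=(0,1,0) f→(0,0) g→(0,0,0)
  e2=(0,0,1) f→(2,1) g→(0,0,1)
  ⟦path⟧₁ = ⟨2 0 0; 0 0 0; 2 0 1⟩
Along h;k (path 2):
  e0=(1,0,0) h→(0,1,1) k→(2,0,2)
  e1=(0,1,0) h→(1,2,2) k→(0,0,0)
  e2=(0,0,1) h→(0,0,1) k→(0,0,1)
  ⟦path⟧₂ = ⟨2 0 0; 0 0 0; 2 0 1⟩
Equal? equal; square commutes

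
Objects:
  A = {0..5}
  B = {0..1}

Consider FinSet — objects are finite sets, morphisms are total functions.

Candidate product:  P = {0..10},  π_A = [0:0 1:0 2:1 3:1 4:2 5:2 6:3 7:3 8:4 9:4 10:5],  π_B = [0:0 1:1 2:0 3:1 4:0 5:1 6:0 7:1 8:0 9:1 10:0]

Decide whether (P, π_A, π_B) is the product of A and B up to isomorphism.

|A|·|B| = 6·2 = 12;  |P| = 11
  → cardinalities differ; no bijection possible.

Answer: NOT A VALID PRODUCT — |P|=11 ≠ |A|·|B|=12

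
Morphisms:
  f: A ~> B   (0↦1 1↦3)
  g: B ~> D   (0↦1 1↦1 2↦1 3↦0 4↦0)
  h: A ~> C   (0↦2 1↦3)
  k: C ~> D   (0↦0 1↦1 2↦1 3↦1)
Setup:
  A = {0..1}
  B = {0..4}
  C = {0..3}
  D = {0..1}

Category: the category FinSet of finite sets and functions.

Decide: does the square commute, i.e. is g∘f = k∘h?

Answer: DOES NOT COMMUTE

Trace:
Along f;g (path 1):
  0 f~>1 g~>1
  1 f~>3 g~>0
  result₁ = (0↦1 1↦0)
Along h;k (path 2):
  0 h~>2 k~>1
  1 h~>3 k~>1
  result₂ = (0↦1 1↦1)
Equal? differ; not commutative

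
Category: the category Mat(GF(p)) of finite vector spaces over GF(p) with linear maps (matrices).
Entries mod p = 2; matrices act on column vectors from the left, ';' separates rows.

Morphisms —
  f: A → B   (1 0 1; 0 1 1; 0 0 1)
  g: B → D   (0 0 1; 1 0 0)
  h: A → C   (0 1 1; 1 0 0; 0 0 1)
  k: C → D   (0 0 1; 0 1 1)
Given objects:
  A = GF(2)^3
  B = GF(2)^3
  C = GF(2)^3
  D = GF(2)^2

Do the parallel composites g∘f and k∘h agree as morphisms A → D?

Path 1 = f;g:
  e0=[1,0,0] f→[1,0,0] g→[0,1]
  e1=[0,1,0] f→[0,1,0] g→[0,0]
  e2=[0,0,1] f→[1,1,1] g→[1,1]
  ⟦path⟧₁ = (0 0 1; 1 0 1)
Path 2 = h;k:
  e0=[1,0,0] h→[0,1,0] k→[0,1]
  e1=[0,1,0] h→[1,0,0] k→[0,0]
  e2=[0,0,1] h→[1,0,1] k→[1,1]
  ⟦path⟧₂ = (0 0 1; 1 0 1)
Equal? same morphism ✓

Answer: COMMUTES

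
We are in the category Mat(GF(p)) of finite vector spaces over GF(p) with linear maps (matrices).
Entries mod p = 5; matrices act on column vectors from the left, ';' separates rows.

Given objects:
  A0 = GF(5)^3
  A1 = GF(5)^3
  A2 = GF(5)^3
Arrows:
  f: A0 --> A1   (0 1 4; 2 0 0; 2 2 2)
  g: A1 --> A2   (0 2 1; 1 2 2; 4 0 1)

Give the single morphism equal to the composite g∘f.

  e0=⟨1,0,0⟩ f-->⟨0,2,2⟩ g-->⟨1,3,2⟩
  e1=⟨0,1,0⟩ f-->⟨1,0,2⟩ g-->⟨2,0,1⟩
  e2=⟨0,0,1⟩ f-->⟨4,0,2⟩ g-->⟨2,3,3⟩
⟦path⟧: (1 2 2; 3 0 3; 2 1 3)

Answer: (1 2 2; 3 0 3; 2 1 3)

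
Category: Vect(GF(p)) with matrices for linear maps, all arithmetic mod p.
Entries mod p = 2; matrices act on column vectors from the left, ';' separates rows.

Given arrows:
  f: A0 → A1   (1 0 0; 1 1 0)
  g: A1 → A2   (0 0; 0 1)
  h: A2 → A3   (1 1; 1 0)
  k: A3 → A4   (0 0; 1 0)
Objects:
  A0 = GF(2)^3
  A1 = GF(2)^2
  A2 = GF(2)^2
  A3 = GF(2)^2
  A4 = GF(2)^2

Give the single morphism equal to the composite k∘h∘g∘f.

Answer: (0 0 0; 1 1 0)

Derivation:
  e0=⟨1,0,0⟩ f→⟨1,1⟩ g→⟨0,1⟩ h→⟨1,0⟩ k→⟨0,1⟩
  e1=⟨0,1,0⟩ f→⟨0,1⟩ g→⟨0,1⟩ h→⟨1,0⟩ k→⟨0,1⟩
  e2=⟨0,0,1⟩ f→⟨0,0⟩ g→⟨0,0⟩ h→⟨0,0⟩ k→⟨0,0⟩
⟦path⟧: (0 0 0; 1 1 0)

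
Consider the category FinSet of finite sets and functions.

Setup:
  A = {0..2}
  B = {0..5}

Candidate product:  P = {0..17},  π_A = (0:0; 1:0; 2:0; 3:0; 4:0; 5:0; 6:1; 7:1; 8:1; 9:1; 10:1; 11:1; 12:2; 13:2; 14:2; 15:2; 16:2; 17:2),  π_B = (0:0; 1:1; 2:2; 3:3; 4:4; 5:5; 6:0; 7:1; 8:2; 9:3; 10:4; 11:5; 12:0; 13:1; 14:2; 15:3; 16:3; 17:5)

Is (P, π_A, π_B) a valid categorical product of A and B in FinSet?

Answer: NOT A VALID PRODUCT — duplicate pair at indices 15,16

Work:
|A|·|B| = 3·6 = 18;  |P| = 18
Check the pairing map k ↦ (π_A(k), π_B(k)):
  0 : (0,0)
  1 : (0,1)
  2 : (0,2)
  3 : (0,3)
  4 : (0,4)
  5 : (0,5)
  6 : (1,0)
  7 : (1,1)
  8 : (1,2)
  9 : (1,3)
  10 : (1,4)
  11 : (1,5)
  12 : (2,0)
  13 : (2,1)
  14 : (2,2)
  15 : (2,3)
  16 : (2,3)  ✗ repeats pair of k=15
  17 : (2,5)
distinct pairs in image: 17 / 18 needed
  → (2,3) hit at k=15 and k=16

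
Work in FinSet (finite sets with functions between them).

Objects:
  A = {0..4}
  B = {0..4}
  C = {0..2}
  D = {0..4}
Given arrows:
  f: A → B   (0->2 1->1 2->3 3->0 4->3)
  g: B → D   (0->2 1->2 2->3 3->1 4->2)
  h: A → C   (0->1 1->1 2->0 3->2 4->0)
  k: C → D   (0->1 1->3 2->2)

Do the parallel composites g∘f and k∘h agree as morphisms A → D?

Along f;g (path 1):
  0 f→2 g→3
  1 f→1 g→2
  2 f→3 g→1
  3 f→0 g→2
  4 f→3 g→1
  ⟦path⟧₁ = (0->3 1->2 2->1 3->2 4->1)
Along h;k (path 2):
  0 h→1 k→3
  1 h→1 k→3
  2 h→0 k→1
  3 h→2 k→2
  4 h→0 k→1
  ⟦path⟧₂ = (0->3 1->3 2->1 3->2 4->1)
Equal? NO — does not commute

Answer: DOES NOT COMMUTE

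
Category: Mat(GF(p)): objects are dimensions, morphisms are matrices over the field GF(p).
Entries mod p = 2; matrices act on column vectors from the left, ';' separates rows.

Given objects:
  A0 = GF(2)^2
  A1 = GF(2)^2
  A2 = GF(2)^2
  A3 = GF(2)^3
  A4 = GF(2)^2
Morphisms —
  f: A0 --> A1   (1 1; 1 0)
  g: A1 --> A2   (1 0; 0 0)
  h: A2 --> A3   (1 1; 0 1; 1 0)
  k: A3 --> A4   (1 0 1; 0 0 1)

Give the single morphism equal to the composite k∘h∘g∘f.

Answer: (0 0; 1 1)

Work:
  e0=[1,0] f-->[1,1] g-->[1,0] h-->[1,0,1] k-->[0,1]
  e1=[0,1] f-->[1,0] g-->[1,0] h-->[1,0,1] k-->[0,1]
result: (0 0; 1 1)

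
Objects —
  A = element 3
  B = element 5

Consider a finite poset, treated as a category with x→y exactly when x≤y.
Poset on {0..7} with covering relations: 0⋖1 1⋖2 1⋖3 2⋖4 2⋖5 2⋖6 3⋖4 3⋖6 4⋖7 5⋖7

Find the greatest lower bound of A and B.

Lower bounds of A=3 and B=5: {0,1}
  0 <= 1
  1 <= 1
glb = 1

Answer: A∧B = 1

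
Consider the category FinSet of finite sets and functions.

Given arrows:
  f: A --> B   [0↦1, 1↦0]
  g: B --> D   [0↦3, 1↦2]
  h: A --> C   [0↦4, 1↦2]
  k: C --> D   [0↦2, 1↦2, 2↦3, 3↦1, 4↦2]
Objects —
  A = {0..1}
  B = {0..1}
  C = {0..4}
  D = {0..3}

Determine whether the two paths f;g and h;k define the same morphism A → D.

Answer: COMMUTES

Work:
1) trace f;g:
  0 f-->1 g-->2
  1 f-->0 g-->3
  composite₁ = [0↦2, 1↦3]
2) trace h;k:
  0 h-->4 k-->2
  1 h-->2 k-->3
  composite₂ = [0↦2, 1↦3]
Equal? same morphism ✓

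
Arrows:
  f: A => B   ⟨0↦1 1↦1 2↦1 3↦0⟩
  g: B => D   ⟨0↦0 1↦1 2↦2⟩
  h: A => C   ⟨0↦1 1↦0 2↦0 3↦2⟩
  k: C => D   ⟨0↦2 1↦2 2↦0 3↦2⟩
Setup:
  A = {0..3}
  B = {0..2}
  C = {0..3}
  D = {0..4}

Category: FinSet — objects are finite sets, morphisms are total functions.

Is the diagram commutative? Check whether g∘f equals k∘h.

Answer: DOES NOT COMMUTE

Derivation:
Path 1 = f;g:
  0 f=>1 g=>1
  1 f=>1 g=>1
  2 f=>1 g=>1
  3 f=>0 g=>0
  composite₁ = ⟨0↦1 1↦1 2↦1 3↦0⟩
Path 2 = h;k:
  0 h=>1 k=>2
  1 h=>0 k=>2
  2 h=>0 k=>2
  3 h=>2 k=>0
  composite₂ = ⟨0↦2 1↦2 2↦2 3↦0⟩
Equal? distinct morphisms ✗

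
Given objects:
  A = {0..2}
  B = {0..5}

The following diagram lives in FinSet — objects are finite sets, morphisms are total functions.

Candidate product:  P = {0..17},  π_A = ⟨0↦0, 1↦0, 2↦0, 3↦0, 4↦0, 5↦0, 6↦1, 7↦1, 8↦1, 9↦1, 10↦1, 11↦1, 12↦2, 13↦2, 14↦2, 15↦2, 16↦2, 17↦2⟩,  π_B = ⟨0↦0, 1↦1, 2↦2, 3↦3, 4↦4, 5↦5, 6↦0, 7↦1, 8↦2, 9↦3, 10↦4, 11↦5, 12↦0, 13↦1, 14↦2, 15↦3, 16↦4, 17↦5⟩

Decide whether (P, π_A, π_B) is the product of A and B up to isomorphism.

|A|·|B| = 3·6 = 18;  |P| = 18
Check the pairing map k ↦ (π_A(k), π_B(k)):
  0 ↦ (0,0)
  1 ↦ (0,1)
  2 ↦ (0,2)
  3 ↦ (0,3)
  4 ↦ (0,4)
  5 ↦ (0,5)
  6 ↦ (1,0)
  7 ↦ (1,1)
  8 ↦ (1,2)
  9 ↦ (1,3)
  10 ↦ (1,4)
  11 ↦ (1,5)
  12 ↦ (2,0)
  13 ↦ (2,1)
  14 ↦ (2,2)
  15 ↦ (2,3)
  16 ↦ (2,4)
  17 ↦ (2,5)
distinct pairs in image: 18 / 18 needed
  → bijection onto A×B; projections well-typed.

Answer: VALID PRODUCT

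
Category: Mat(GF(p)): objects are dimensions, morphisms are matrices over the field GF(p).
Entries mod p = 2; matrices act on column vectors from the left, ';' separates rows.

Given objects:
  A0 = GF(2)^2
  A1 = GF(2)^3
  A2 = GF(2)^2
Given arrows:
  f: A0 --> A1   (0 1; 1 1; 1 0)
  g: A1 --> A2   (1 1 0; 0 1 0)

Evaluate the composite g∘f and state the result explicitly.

  e0=⟨1,0⟩ f-->⟨0,1,1⟩ g-->⟨1,1⟩
  e1=⟨0,1⟩ f-->⟨1,1,0⟩ g-->⟨0,1⟩
composite: (1 0; 1 1)

Answer: (1 0; 1 1)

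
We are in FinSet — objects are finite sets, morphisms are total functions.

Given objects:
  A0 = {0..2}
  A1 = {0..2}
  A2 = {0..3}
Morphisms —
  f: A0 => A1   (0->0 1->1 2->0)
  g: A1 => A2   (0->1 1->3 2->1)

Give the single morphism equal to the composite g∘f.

  0 f=>0 g=>1
  1 f=>1 g=>3
  2 f=>0 g=>1
composite: (0->1 1->3 2->1)

Answer: (0->1 1->3 2->1)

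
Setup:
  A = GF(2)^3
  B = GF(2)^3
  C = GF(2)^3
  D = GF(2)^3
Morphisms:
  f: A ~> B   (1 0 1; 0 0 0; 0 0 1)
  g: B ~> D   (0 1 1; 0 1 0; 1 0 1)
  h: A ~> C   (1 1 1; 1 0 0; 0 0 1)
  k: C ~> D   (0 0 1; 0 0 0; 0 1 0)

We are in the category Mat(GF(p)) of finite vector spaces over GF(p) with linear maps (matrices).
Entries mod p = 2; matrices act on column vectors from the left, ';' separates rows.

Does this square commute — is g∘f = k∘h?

Path 1 = f;g:
  e0=⟨1,0,0⟩ f~>⟨1,0,0⟩ g~>⟨0,0,1⟩
  e1=⟨0,1,0⟩ f~>⟨0,0,0⟩ g~>⟨0,0,0⟩
  e2=⟨0,0,1⟩ f~>⟨1,0,1⟩ g~>⟨1,0,0⟩
  result₁ = (0 0 1; 0 0 0; 1 0 0)
Path 2 = h;k:
  e0=⟨1,0,0⟩ h~>⟨1,1,0⟩ k~>⟨0,0,1⟩
  e1=⟨0,1,0⟩ h~>⟨1,0,0⟩ k~>⟨0,0,0⟩
  e2=⟨0,0,1⟩ h~>⟨1,0,1⟩ k~>⟨1,0,0⟩
  result₂ = (0 0 1; 0 0 0; 1 0 0)
Equal? YES — commutes

Answer: COMMUTES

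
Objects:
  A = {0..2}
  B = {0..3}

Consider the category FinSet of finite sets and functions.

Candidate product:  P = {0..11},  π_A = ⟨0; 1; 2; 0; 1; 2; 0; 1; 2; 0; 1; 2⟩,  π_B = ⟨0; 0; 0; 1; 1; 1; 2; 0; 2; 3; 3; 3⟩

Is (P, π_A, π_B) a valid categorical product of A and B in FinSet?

|A|·|B| = 3·4 = 12;  |P| = 12
Check the pairing map k ↦ (π_A(k), π_B(k)):
  0 : (0,0)
  1 : (1,0)
  2 : (2,0)
  3 : (0,1)
  4 : (1,1)
  5 : (2,1)
  6 : (0,2)
  7 : (1,0)  ✗ repeats pair of k=1
  8 : (2,2)
  9 : (0,3)
  10 : (1,3)
  11 : (2,3)
distinct pairs in image: 11 / 12 needed
  → (1,0) hit at k=1 and k=7

Answer: NOT A VALID PRODUCT — duplicate pair at indices 1,7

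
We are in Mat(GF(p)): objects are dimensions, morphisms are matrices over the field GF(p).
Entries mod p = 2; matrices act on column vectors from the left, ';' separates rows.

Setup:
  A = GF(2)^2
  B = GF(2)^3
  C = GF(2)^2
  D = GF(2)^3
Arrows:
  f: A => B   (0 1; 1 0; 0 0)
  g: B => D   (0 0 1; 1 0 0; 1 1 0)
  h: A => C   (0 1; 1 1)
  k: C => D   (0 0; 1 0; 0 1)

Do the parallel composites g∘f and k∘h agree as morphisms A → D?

Path 1 = f;g:
  e0=[1,0] f=>[0,1,0] g=>[0,0,1]
  e1=[0,1] f=>[1,0,0] g=>[0,1,1]
  composite₁ = (0 0; 0 1; 1 1)
Path 2 = h;k:
  e0=[1,0] h=>[0,1] k=>[0,0,1]
  e1=[0,1] h=>[1,1] k=>[0,1,1]
  composite₂ = (0 0; 0 1; 1 1)
Equal? equal; square commutes

Answer: COMMUTES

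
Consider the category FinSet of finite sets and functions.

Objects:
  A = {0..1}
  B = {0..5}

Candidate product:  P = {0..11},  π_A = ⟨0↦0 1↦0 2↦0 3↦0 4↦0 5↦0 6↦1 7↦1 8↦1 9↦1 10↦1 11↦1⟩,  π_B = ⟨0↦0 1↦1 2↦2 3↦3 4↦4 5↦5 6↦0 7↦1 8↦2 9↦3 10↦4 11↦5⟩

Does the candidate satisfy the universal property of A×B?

Answer: VALID PRODUCT

Trace:
|A|·|B| = 2·6 = 12;  |P| = 12
Check the pairing map k ↦ (π_A(k), π_B(k)):
  0 ↦ (0,0)
  1 ↦ (0,1)
  2 ↦ (0,2)
  3 ↦ (0,3)
  4 ↦ (0,4)
  5 ↦ (0,5)
  6 ↦ (1,0)
  7 ↦ (1,1)
  8 ↦ (1,2)
  9 ↦ (1,3)
  10 ↦ (1,4)
  11 ↦ (1,5)
distinct pairs in image: 12 / 12 needed
  → bijection onto A×B; projections well-typed.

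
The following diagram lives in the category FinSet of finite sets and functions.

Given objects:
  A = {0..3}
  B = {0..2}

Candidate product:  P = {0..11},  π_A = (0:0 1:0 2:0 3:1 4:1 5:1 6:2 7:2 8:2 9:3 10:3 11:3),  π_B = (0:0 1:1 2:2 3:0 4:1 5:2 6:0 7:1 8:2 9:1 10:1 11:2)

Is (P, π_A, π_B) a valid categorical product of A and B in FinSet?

Answer: NOT A VALID PRODUCT — duplicate pair at indices 10,9

Work:
|A|·|B| = 4·3 = 12;  |P| = 12
Check the pairing map k ↦ (π_A(k), π_B(k)):
  0 : (0,0)
  1 : (0,1)
  2 : (0,2)
  3 : (1,0)
  4 : (1,1)
  5 : (1,2)
  6 : (2,0)
  7 : (2,1)
  8 : (2,2)
  9 : (3,1)
  10 : (3,1)  ✗ repeats pair of k=9
  11 : (3,2)
distinct pairs in image: 11 / 12 needed
  → (3,1) hit at k=9 and k=10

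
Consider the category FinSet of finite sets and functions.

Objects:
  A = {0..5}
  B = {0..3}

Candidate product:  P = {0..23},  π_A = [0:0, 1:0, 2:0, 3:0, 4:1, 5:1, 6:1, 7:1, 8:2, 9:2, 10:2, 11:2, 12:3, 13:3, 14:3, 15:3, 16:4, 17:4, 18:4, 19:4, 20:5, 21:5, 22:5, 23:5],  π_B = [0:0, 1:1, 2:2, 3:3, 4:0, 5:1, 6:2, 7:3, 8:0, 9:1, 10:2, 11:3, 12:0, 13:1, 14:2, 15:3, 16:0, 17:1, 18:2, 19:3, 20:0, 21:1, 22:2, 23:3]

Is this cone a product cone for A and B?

Answer: VALID PRODUCT

Work:
|A|·|B| = 6·4 = 24;  |P| = 24
Check the pairing map k ↦ (π_A(k), π_B(k)):
  0 : (0,0)
  1 : (0,1)
  2 : (0,2)
  3 : (0,3)
  4 : (1,0)
  5 : (1,1)
  6 : (1,2)
  7 : (1,3)
  8 : (2,0)
  9 : (2,1)
  10 : (2,2)
  11 : (2,3)
  12 : (3,0)
  13 : (3,1)
  14 : (3,2)
  15 : (3,3)
  16 : (4,0)
  17 : (4,1)
  18 : (4,2)
  19 : (4,3)
  20 : (5,0)
  21 : (5,1)
  22 : (5,2)
  23 : (5,3)
distinct pairs in image: 24 / 24 needed
  → bijection onto A×B; projections well-typed.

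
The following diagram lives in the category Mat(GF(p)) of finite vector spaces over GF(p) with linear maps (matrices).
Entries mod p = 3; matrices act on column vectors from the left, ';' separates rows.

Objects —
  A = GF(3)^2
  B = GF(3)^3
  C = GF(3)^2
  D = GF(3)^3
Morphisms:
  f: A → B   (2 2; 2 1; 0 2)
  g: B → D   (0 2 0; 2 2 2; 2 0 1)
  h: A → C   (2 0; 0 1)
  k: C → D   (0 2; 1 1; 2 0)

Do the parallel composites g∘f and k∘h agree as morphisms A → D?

Answer: DOES NOT COMMUTE

Work:
1) trace f;g:
  e0=[1,0] f→[2,2,0] g→[1,2,1]
  e1=[0,1] f→[2,1,2] g→[2,1,0]
  result₁ = (1 2; 2 1; 1 0)
2) trace h;k:
  e0=[1,0] h→[2,0] k→[0,2,1]
  e1=[0,1] h→[0,1] k→[2,1,0]
  result₂ = (0 2; 2 1; 1 0)
Equal? differ; not commutative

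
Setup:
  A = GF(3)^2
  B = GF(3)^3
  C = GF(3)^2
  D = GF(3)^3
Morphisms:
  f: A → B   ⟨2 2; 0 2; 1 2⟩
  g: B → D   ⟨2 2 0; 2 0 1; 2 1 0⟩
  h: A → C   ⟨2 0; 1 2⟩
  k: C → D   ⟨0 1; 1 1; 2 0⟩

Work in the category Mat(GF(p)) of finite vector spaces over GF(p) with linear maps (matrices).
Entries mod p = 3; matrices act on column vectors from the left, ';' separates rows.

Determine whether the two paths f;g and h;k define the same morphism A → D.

Along f;g (path 1):
  e0=[1,0] f→[2,0,1] g→[1,2,1]
  e1=[0,1] f→[2,2,2] g→[2,0,0]
  result₁ = ⟨1 2; 2 0; 1 0⟩
Along h;k (path 2):
  e0=[1,0] h→[2,1] k→[1,0,1]
  e1=[0,1] h→[0,2] k→[2,2,0]
  result₂ = ⟨1 2; 0 2; 1 0⟩
Equal? NO — does not commute

Answer: DOES NOT COMMUTE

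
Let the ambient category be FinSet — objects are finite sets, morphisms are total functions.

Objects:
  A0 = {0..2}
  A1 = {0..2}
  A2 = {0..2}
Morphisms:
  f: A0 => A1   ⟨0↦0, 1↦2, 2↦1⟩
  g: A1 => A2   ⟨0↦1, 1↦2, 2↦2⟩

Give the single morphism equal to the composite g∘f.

  0 f=>0 g=>1
  1 f=>2 g=>2
  2 f=>1 g=>2
result: ⟨0↦1, 1↦2, 2↦2⟩

Answer: ⟨0↦1, 1↦2, 2↦2⟩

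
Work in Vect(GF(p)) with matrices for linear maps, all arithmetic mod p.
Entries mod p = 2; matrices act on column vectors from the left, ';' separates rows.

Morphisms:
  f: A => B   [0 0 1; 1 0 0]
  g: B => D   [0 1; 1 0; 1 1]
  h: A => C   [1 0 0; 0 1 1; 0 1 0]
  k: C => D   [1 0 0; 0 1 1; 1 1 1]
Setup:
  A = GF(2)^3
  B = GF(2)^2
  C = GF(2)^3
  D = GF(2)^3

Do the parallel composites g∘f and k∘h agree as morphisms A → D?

Answer: COMMUTES

Work:
1) trace f;g:
  e0=(1,0,0) f=>(0,1) g=>(1,0,1)
  e1=(0,1,0) f=>(0,0) g=>(0,0,0)
  e2=(0,0,1) f=>(1,0) g=>(0,1,1)
  composite₁ = [1 0 0; 0 0 1; 1 0 1]
2) trace h;k:
  e0=(1,0,0) h=>(1,0,0) k=>(1,0,1)
  e1=(0,1,0) h=>(0,1,1) k=>(0,0,0)
  e2=(0,0,1) h=>(0,1,0) k=>(0,1,1)
  composite₂ = [1 0 0; 0 0 1; 1 0 1]
Equal? equal; square commutes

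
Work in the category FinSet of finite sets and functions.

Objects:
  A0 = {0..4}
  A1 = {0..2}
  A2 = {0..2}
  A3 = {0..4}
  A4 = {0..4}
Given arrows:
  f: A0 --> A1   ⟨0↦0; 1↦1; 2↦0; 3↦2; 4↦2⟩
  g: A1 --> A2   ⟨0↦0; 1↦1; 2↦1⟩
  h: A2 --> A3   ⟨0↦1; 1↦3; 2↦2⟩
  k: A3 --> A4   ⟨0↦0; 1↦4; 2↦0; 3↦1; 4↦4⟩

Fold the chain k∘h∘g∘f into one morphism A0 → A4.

Answer: ⟨0↦4; 1↦1; 2↦4; 3↦1; 4↦1⟩

Derivation:
  0 f-->0 g-->0 h-->1 k-->4
  1 f-->1 g-->1 h-->3 k-->1
  2 f-->0 g-->0 h-->1 k-->4
  3 f-->2 g-->1 h-->3 k-->1
  4 f-->2 g-->1 h-->3 k-->1
⟦path⟧: ⟨0↦4; 1↦1; 2↦4; 3↦1; 4↦1⟩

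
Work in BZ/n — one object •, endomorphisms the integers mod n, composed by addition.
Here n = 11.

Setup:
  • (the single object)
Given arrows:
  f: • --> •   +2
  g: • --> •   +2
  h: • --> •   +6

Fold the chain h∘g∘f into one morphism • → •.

  0 +2≡2 +2≡4 +6≡10  (mod 11)
⟦path⟧: +10

Answer: +10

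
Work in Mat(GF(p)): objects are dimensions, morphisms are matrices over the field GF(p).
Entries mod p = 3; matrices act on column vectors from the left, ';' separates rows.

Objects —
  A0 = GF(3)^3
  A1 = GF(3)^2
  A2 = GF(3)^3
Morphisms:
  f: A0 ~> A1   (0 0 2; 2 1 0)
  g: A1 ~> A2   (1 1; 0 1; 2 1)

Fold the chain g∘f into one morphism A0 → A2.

Answer: (2 1 2; 2 1 0; 2 1 1)

Derivation:
  e0=(1,0,0) f~>(0,2) g~>(2,2,2)
  e1=(0,1,0) f~>(0,1) g~>(1,1,1)
  e2=(0,0,1) f~>(2,0) g~>(2,0,1)
composite: (2 1 2; 2 1 0; 2 1 1)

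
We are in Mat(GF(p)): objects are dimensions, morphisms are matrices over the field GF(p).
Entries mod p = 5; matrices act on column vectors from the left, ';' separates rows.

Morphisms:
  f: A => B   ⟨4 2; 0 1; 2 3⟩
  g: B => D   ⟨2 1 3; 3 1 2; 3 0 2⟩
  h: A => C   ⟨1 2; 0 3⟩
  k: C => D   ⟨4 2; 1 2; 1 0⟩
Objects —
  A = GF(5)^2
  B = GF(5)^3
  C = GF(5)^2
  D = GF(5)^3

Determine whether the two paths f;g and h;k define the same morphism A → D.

Path 1 = f;g:
  e0=⟨1,0⟩ f=>⟨4,0,2⟩ g=>⟨4,1,1⟩
  e1=⟨0,1⟩ f=>⟨2,1,3⟩ g=>⟨4,3,2⟩
  ⟦path⟧₁ = ⟨4 4; 1 3; 1 2⟩
Path 2 = h;k:
  e0=⟨1,0⟩ h=>⟨1,0⟩ k=>⟨4,1,1⟩
  e1=⟨0,1⟩ h=>⟨2,3⟩ k=>⟨4,3,2⟩
  ⟦path⟧₂ = ⟨4 4; 1 3; 1 2⟩
Equal? YES — commutes

Answer: COMMUTES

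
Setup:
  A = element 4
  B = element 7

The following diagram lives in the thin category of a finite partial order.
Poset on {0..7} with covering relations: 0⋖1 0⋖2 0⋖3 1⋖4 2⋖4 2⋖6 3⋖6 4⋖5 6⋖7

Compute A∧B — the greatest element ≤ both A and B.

{x : x≤A ∧ x≤B} = {0,2}  (A=4, B=7)
  0 ≤ 2
  2 ≤ 2
glb = 2

Answer: A∧B = 2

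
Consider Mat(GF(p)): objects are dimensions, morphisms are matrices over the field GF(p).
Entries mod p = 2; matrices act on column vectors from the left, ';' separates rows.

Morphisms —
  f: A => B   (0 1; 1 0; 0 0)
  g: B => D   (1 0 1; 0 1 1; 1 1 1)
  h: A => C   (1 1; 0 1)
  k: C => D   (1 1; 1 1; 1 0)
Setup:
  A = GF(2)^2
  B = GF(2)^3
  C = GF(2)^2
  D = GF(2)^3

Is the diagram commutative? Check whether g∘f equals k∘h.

Path 1 = f;g:
  e0=[1,0] f=>[0,1,0] g=>[0,1,1]
  e1=[0,1] f=>[1,0,0] g=>[1,0,1]
  composite₁ = (0 1; 1 0; 1 1)
Path 2 = h;k:
  e0=[1,0] h=>[1,0] k=>[1,1,1]
  e1=[0,1] h=>[1,1] k=>[0,0,1]
  composite₂ = (1 0; 1 0; 1 1)
Equal? differ; not commutative

Answer: DOES NOT COMMUTE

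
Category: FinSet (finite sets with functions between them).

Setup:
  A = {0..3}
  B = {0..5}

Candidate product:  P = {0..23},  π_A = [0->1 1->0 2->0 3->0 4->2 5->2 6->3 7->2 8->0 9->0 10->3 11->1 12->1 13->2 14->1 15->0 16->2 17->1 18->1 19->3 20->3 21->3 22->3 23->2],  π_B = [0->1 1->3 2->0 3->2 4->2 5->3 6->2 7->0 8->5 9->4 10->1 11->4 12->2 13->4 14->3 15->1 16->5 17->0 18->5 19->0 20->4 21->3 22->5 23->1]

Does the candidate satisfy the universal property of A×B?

Answer: VALID PRODUCT

Derivation:
|A|·|B| = 4·6 = 24;  |P| = 24
Check the pairing map k ↦ (π_A(k), π_B(k)):
  0 -> (1,1)
  1 -> (0,3)
  2 -> (0,0)
  3 -> (0,2)
  4 -> (2,2)
  5 -> (2,3)
  6 -> (3,2)
  7 -> (2,0)
  8 -> (0,5)
  9 -> (0,4)
  10 -> (3,1)
  11 -> (1,4)
  12 -> (1,2)
  13 -> (2,4)
  14 -> (1,3)
  15 -> (0,1)
  16 -> (2,5)
  17 -> (1,0)
  18 -> (1,5)
  19 -> (3,0)
  20 -> (3,4)
  21 -> (3,3)
  22 -> (3,5)
  23 -> (2,1)
distinct pairs in image: 24 / 24 needed
  → bijection onto A×B; projections well-typed.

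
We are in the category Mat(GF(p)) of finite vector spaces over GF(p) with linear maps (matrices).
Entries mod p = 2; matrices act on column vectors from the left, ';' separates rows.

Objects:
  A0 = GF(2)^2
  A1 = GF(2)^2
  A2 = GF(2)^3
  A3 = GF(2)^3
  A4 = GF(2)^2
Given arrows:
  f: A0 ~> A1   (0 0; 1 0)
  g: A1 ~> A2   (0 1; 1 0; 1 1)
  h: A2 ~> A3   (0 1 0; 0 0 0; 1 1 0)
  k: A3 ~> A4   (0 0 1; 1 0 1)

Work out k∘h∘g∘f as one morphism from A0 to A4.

  e0=⟨1,0⟩ f~>⟨0,1⟩ g~>⟨1,0,1⟩ h~>⟨0,0,1⟩ k~>⟨1,1⟩
  e1=⟨0,1⟩ f~>⟨0,0⟩ g~>⟨0,0,0⟩ h~>⟨0,0,0⟩ k~>⟨0,0⟩
⟦path⟧: (1 0; 1 0)

Answer: (1 0; 1 0)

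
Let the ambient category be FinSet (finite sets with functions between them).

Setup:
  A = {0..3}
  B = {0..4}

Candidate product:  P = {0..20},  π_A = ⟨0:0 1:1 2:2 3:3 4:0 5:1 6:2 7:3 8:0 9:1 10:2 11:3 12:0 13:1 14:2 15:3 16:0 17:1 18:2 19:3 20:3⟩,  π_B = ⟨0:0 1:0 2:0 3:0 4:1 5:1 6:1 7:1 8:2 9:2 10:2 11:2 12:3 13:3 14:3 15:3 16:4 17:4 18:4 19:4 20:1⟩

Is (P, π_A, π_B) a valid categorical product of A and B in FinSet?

Answer: NOT A VALID PRODUCT — |P|=21 ≠ |A|·|B|=20

Work:
|A|·|B| = 4·5 = 20;  |P| = 21
  → cardinalities differ; no bijection possible.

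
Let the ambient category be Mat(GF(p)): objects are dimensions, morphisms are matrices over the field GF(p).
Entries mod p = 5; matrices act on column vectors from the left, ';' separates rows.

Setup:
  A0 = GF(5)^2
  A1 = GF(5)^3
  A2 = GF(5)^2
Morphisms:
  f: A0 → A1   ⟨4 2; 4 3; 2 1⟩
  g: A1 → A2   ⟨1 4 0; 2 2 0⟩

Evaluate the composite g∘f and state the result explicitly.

  e0=(1,0) f→(4,4,2) g→(0,1)
  e1=(0,1) f→(2,3,1) g→(4,0)
⟦path⟧: ⟨0 4; 1 0⟩

Answer: ⟨0 4; 1 0⟩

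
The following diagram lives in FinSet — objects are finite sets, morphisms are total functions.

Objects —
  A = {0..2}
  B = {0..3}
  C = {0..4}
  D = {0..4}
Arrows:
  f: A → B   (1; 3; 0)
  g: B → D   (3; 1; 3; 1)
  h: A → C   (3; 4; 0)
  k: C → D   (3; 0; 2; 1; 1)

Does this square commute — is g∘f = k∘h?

1) trace f;g:
  0 f→1 g→1
  1 f→3 g→1
  2 f→0 g→3
  result₁ = (1; 1; 3)
2) trace h;k:
  0 h→3 k→1
  1 h→4 k→1
  2 h→0 k→3
  result₂ = (1; 1; 3)
Equal? YES — commutes

Answer: COMMUTES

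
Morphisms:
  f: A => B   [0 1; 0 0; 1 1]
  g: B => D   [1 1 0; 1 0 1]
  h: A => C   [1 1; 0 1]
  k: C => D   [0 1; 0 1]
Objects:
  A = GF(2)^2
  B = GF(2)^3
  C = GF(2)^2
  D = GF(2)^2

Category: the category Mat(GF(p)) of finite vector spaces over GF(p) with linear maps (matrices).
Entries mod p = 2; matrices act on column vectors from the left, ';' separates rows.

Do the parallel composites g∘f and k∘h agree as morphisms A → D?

Answer: DOES NOT COMMUTE

Derivation:
Path 1 = f;g:
  e0=⟨1,0⟩ f=>⟨0,0,1⟩ g=>⟨0,1⟩
  e1=⟨0,1⟩ f=>⟨1,0,1⟩ g=>⟨1,0⟩
  result₁ = [0 1; 1 0]
Path 2 = h;k:
  e0=⟨1,0⟩ h=>⟨1,0⟩ k=>⟨0,0⟩
  e1=⟨0,1⟩ h=>⟨1,1⟩ k=>⟨1,1⟩
  result₂ = [0 1; 0 1]
Equal? NO — does not commute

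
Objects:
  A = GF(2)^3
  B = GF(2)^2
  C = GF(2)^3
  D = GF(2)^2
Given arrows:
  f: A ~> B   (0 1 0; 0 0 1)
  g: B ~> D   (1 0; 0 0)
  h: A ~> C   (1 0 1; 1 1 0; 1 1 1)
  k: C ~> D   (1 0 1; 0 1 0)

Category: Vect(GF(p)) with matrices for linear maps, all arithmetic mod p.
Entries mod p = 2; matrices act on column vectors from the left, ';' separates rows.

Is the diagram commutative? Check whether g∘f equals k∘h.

Along f;g (path 1):
  e0=[1,0,0] f~>[0,0] g~>[0,0]
  e1=[0,1,0] f~>[1,0] g~>[1,0]
  e2=[0,0,1] f~>[0,1] g~>[0,0]
  ⟦path⟧₁ = (0 1 0; 0 0 0)
Along h;k (path 2):
  e0=[1,0,0] h~>[1,1,1] k~>[0,1]
  e1=[0,1,0] h~>[0,1,1] k~>[1,1]
  e2=[0,0,1] h~>[1,0,1] k~>[0,0]
  ⟦path⟧₂ = (0 1 0; 1 1 0)
Equal? distinct morphisms ✗

Answer: DOES NOT COMMUTE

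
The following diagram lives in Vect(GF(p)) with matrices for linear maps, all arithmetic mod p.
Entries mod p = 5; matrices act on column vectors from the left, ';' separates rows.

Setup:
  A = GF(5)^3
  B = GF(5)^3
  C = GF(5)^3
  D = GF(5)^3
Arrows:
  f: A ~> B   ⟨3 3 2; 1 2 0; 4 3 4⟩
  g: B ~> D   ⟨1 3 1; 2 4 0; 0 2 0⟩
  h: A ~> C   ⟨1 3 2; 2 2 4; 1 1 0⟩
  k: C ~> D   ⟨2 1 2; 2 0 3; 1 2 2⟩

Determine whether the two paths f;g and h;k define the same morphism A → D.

Answer: DOES NOT COMMUTE

Derivation:
Along f;g (path 1):
  e0=(1,0,0) f~>(3,1,4) g~>(0,0,2)
  e1=(0,1,0) f~>(3,2,3) g~>(2,4,4)
  e2=(0,0,1) f~>(2,0,4) g~>(1,4,0)
  composite₁ = ⟨0 2 1; 0 4 4; 2 4 0⟩
Along h;k (path 2):
  e0=(1,0,0) h~>(1,2,1) k~>(1,0,2)
  e1=(0,1,0) h~>(3,2,1) k~>(0,4,4)
  e2=(0,0,1) h~>(2,4,0) k~>(3,4,0)
  composite₂ = ⟨1 0 3; 0 4 4; 2 4 0⟩
Equal? distinct morphisms ✗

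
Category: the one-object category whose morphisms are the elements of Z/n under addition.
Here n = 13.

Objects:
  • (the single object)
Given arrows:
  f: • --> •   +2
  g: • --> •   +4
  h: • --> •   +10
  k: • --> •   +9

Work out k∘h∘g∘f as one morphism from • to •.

  0 +2≡2 +4≡6 +10≡3 +9≡12  (mod 13)
⟦path⟧: +12

Answer: +12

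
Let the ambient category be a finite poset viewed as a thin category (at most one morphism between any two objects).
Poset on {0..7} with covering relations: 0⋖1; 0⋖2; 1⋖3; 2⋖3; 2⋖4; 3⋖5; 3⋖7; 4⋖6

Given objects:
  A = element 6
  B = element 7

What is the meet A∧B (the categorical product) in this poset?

Lower bounds of A=6 and B=7: {0,2}
  0 ≤ 2
  2 ≤ 2
glb = 2

Answer: A∧B = 2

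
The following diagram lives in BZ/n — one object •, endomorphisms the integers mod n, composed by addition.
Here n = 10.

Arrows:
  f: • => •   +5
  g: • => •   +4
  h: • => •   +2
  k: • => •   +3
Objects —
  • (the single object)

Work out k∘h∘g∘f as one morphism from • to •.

  0 +5≡5 +4≡9 +2≡1 +3≡4  (mod 10)
result: +4

Answer: +4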